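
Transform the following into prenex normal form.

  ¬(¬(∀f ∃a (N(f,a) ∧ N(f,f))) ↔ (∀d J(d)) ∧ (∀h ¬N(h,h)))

Eliminate → and ↔ using ¬ and ∨; A ↔ B as (¬A ∨ B) ∧ (¬B ∨ A).
  ¬((¬¬(∀f ∃a (N(f,a) ∧ N(f,f))) ∨ (∀d J(d)) ∧ (∀h ¬N(h,h))) ∧ (¬((∀d J(d)) ∧ (∀h ¬N(h,h))) ∨ ¬(∀f ∃a (N(f,a) ∧ N(f,f)))))
Push ¬ through the quantifiers and connectives to reach negation normal form:
  (∃f ∀a (¬N(f,a) ∨ ¬N(f,f))) ∧ ((∃d ¬J(d)) ∨ (∃h N(h,h))) ∨ (∀d J(d)) ∧ (∀h ¬N(h,h)) ∧ (∀f ∃a (N(f,a) ∧ N(f,f)))
Give each quantifier a distinct variable: d↦p, h↦x, f↦q, a↦s.
  (∃f ∀a (¬N(f,a) ∨ ¬N(f,f))) ∧ ((∃d ¬J(d)) ∨ (∃h N(h,h))) ∨ (∀p J(p)) ∧ (∀x ¬N(x,x)) ∧ (∀q ∃s (N(q,s) ∧ N(q,q)))
Extract every quantifier outward, since the variables are now distinct and don't occur free across branches:
  ∃f ∀a ∃d ∃h ∀p ∀x ∀q ∃s ((¬N(f,a) ∨ ¬N(f,f)) ∧ (¬J(d) ∨ N(h,h)) ∨ J(p) ∧ ¬N(x,x) ∧ N(q,s) ∧ N(q,q))

∃f ∀a ∃d ∃h ∀p ∀x ∀q ∃s ((¬N(f,a) ∨ ¬N(f,f)) ∧ (¬J(d) ∨ N(h,h)) ∨ J(p) ∧ ¬N(x,x) ∧ N(q,s) ∧ N(q,q))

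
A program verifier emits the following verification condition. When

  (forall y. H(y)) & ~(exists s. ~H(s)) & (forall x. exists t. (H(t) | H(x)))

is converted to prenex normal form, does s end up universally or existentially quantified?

Drive negations inward (¬∀x A ≡ ∃x ¬A, ¬∃x A ≡ ∀x ¬A, De Morgan for ∧/∨):
  (forall y. H(y)) & (forall s. H(s)) & (forall x. exists t. (H(t) | H(x)))
Pull the quantifiers to the front (each side's bound variable is not free in the other side):
  forall y. forall s. forall x. exists t. (H(y) & H(s) & (H(t) | H(x)))
The quantifier exists s sits under an odd number of negations, so it flips to forall s.

universal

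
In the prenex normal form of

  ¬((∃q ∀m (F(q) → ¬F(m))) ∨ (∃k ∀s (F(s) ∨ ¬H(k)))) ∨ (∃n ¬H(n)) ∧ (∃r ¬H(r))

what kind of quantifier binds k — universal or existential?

universal

Rewrite implications/biconditionals: A → B as ¬A ∨ B.
  ¬((∃q ∀m (¬F(q) ∨ ¬F(m))) ∨ (∃k ∀s (F(s) ∨ ¬H(k)))) ∨ (∃n ¬H(n)) ∧ (∃r ¬H(r))
Move each ¬ inward, flipping quantifiers it crosses:
  (∀q ∃m (F(q) ∧ F(m))) ∧ (∀k ∃s (¬F(s) ∧ H(k))) ∨ (∃n ¬H(n)) ∧ (∃r ¬H(r))
All bound variables are already distinct, so no renaming is needed.
Finally move all quantifiers to the prefix:
  ∀q ∃m ∀k ∃s ∃n ∃r (F(q) ∧ F(m) ∧ ¬F(s) ∧ H(k) ∨ ¬H(n) ∧ ¬H(r))
The quantifier ∃k sits under an odd number of negations (counting the antecedent side of each →), so it flips to ∀k.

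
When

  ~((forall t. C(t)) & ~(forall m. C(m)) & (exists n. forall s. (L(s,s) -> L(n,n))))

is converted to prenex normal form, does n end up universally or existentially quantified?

universal

First replace A → B with ¬A ∨ B.
  ~((forall t. C(t)) & ~(forall m. C(m)) & (exists n. forall s. (~L(s,s) | L(n,n))))
Drive negations inward (¬∀x A ≡ ∃x ¬A, ¬∃x A ≡ ∀x ¬A, De Morgan for ∧/∨):
  (exists t. ~C(t)) | (forall m. C(m)) | (forall n. exists s. (L(s,s) & ~L(n,n)))
Pull the quantifiers to the front (each side's bound variable is not free in the other side):
  exists t. forall m. forall n. exists s. (~C(t) | C(m) | L(s,s) & ~L(n,n))
The quantifier exists n sits under an odd number of negations (counting the antecedent side of each →), so it flips to forall n.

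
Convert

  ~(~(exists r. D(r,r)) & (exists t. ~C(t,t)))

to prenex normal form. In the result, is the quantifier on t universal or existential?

universal

Drive negations inward (¬∀x A ≡ ∃x ¬A, ¬∃x A ≡ ∀x ¬A, De Morgan for ∧/∨):
  (exists r. D(r,r)) | (forall t. C(t,t))
All bound variables are already distinct, so no renaming is needed.
Finally move all quantifiers to the prefix:
  exists r. forall t. (D(r,r) | C(t,t))
The quantifier exists t sits under an odd number of negations, so it flips to forall t.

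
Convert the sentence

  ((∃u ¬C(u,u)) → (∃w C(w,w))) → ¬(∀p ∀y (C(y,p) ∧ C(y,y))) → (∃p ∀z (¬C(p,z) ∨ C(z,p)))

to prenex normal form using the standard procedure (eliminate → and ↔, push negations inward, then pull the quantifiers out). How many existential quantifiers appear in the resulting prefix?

2

Eliminate → and ↔ using ¬ and ∨.
  ¬(¬(∃u ¬C(u,u)) ∨ (∃w C(w,w))) ∨ ¬¬(∀p ∀y (C(y,p) ∧ C(y,y))) ∨ (∃p ∀z (¬C(p,z) ∨ C(z,p)))
Push ¬ through the quantifiers and connectives to reach negation normal form:
  (∃u ¬C(u,u)) ∧ (∀w ¬C(w,w)) ∨ (∀p ∀y (C(y,p) ∧ C(y,y))) ∨ (∃p ∀z (¬C(p,z) ∨ C(z,p)))
Rename bound variables to avoid capture: p↦x.
  (∃u ¬C(u,u)) ∧ (∀w ¬C(w,w)) ∨ (∀p ∀y (C(y,p) ∧ C(y,y))) ∨ (∃x ∀z (¬C(x,z) ∨ C(z,x)))
Finally move all quantifiers to the prefix:
  ∃u ∀w ∀p ∀y ∃x ∀z (¬C(u,u) ∧ ¬C(w,w) ∨ C(y,p) ∧ C(y,y) ∨ ¬C(x,z) ∨ C(z,x))
The prefix is ∃u ∀w ∀p ∀y ∃x ∀z: 4 universal, 2 existential.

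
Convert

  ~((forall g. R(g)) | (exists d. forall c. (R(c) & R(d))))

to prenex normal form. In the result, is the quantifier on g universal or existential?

existential

Drive negations inward (¬∀x A ≡ ∃x ¬A, ¬∃x A ≡ ∀x ¬A, De Morgan for ∧/∨):
  (exists g. ~R(g)) & (forall d. exists c. (~R(c) | ~R(d)))
Finally move all quantifiers to the prefix:
  exists g. forall d. exists c. (~R(g) & (~R(c) | ~R(d)))
The quantifier forall g sits under an odd number of negations, so it flips to exists g.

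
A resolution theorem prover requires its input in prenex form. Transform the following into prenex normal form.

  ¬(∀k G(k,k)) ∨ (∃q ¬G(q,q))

Drive negations inward (¬∀x A ≡ ∃x ¬A, ¬∃x A ≡ ∀x ¬A, De Morgan for ∧/∨):
  (∃k ¬G(k,k)) ∨ (∃q ¬G(q,q))
Extract every quantifier outward, since the variables are now distinct and don't occur free across branches:
  ∃k ∃q (¬G(k,k) ∨ ¬G(q,q))

∃k ∃q (¬G(k,k) ∨ ¬G(q,q))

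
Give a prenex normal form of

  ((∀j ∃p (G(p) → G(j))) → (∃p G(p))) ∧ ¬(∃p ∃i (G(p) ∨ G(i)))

First replace A → B with ¬A ∨ B.
  (¬(∀j ∃p (¬G(p) ∨ G(j))) ∨ (∃p G(p))) ∧ ¬(∃p ∃i (G(p) ∨ G(i)))
Push ¬ through the quantifiers and connectives to reach negation normal form:
  ((∃j ∀p (G(p) ∧ ¬G(j))) ∨ (∃p G(p))) ∧ (∀p ∀i (¬G(p) ∧ ¬G(i)))
Rename bound variables to avoid capture: p↦u1, p↦b.
  ((∃j ∀p (G(p) ∧ ¬G(j))) ∨ (∃u1 G(u1))) ∧ (∀b ∀i (¬G(b) ∧ ¬G(i)))
Pull the quantifiers to the front (each side's bound variable is not free in the other side):
  ∃j ∀p ∃u1 ∀b ∀i ((G(p) ∧ ¬G(j) ∨ G(u1)) ∧ ¬G(b) ∧ ¬G(i))

∃j ∀p ∃u1 ∀b ∀i ((G(p) ∧ ¬G(j) ∨ G(u1)) ∧ ¬G(b) ∧ ¬G(i))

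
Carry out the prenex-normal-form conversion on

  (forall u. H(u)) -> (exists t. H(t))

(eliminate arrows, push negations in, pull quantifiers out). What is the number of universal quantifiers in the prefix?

First replace A → B with ¬A ∨ B.
  ~(forall u. H(u)) | (exists t. H(t))
Move each ¬ inward, flipping quantifiers it crosses:
  (exists u. ~H(u)) | (exists t. H(t))
All bound variables are already distinct, so no renaming is needed.
Pull the quantifiers to the front (each side's bound variable is not free in the other side):
  exists u. exists t. (~H(u) | H(t))
The prefix is exists u exists t: 0 universal, 2 existential.

0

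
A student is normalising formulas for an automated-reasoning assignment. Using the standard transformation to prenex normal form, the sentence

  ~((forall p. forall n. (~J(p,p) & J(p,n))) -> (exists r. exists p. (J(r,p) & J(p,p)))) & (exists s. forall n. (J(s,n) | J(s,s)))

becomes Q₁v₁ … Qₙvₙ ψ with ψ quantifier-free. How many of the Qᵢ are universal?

Rewrite implications/biconditionals: A → B as ¬A ∨ B.
  ~(~(forall p. forall n. (~J(p,p) & J(p,n))) | (exists r. exists p. (J(r,p) & J(p,p)))) & (exists s. forall n. (J(s,n) | J(s,s)))
Move each ¬ inward, flipping quantifiers it crosses:
  (forall p. forall n. (~J(p,p) & J(p,n))) & (forall r. forall p. (~J(r,p) | ~J(p,p))) & (exists s. forall n. (J(s,n) | J(s,s)))
Rename bound variables to avoid capture: p↦x1, n↦c.
  (forall p. forall n. (~J(p,p) & J(p,n))) & (forall r. forall x1. (~J(r,x1) | ~J(x1,x1))) & (exists s. forall c. (J(s,c) | J(s,s)))
Extract every quantifier outward, since the variables are now distinct and don't occur free across branches:
  forall p. forall n. forall r. forall x1. exists s. forall c. (~J(p,p) & J(p,n) & (~J(r,x1) | ~J(x1,x1)) & (J(s,c) | J(s,s)))
The prefix is forall p forall n forall r forall x1 exists s forall c: 5 universal, 1 existential.

5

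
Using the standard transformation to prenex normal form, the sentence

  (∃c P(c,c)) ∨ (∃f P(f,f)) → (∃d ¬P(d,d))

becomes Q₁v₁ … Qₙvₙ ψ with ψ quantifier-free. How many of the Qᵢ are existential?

Eliminate → and ↔ using ¬ and ∨.
  ¬((∃c P(c,c)) ∨ (∃f P(f,f))) ∨ (∃d ¬P(d,d))
Push ¬ through the quantifiers and connectives to reach negation normal form:
  (∀c ¬P(c,c)) ∧ (∀f ¬P(f,f)) ∨ (∃d ¬P(d,d))
Pull the quantifiers to the front (each side's bound variable is not free in the other side):
  ∀c ∀f ∃d (¬P(c,c) ∧ ¬P(f,f) ∨ ¬P(d,d))
The prefix is ∀c ∀f ∃d: 2 universal, 1 existential.

1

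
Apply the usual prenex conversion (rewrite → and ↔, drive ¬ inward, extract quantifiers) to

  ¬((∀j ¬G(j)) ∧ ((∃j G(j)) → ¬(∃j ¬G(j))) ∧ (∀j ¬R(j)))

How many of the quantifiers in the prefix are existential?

First replace A → B with ¬A ∨ B.
  ¬((∀j ¬G(j)) ∧ (¬(∃j G(j)) ∨ ¬(∃j ¬G(j))) ∧ (∀j ¬R(j)))
Push ¬ through the quantifiers and connectives to reach negation normal form:
  (∃j G(j)) ∨ (∃j G(j)) ∧ (∃j ¬G(j)) ∨ (∃j R(j))
Give each quantifier a distinct variable: j↦y, j↦w, j↦c.
  (∃j G(j)) ∨ (∃y G(y)) ∧ (∃w ¬G(w)) ∨ (∃c R(c))
Finally move all quantifiers to the prefix:
  ∃j ∃y ∃w ∃c (G(j) ∨ G(y) ∧ ¬G(w) ∨ R(c))
The prefix is ∃j ∃y ∃w ∃c: 0 universal, 4 existential.

4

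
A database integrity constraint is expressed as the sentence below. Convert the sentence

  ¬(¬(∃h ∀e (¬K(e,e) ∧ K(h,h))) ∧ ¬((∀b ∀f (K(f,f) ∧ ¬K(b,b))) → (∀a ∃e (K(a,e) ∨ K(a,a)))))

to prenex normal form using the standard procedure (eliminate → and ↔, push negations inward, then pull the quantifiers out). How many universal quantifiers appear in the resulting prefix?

First replace A → B with ¬A ∨ B.
  ¬(¬(∃h ∀e (¬K(e,e) ∧ K(h,h))) ∧ ¬(¬(∀b ∀f (K(f,f) ∧ ¬K(b,b))) ∨ (∀a ∃e (K(a,e) ∨ K(a,a)))))
Push ¬ through the quantifiers and connectives to reach negation normal form:
  (∃h ∀e (¬K(e,e) ∧ K(h,h))) ∨ (∃b ∃f (¬K(f,f) ∨ K(b,b))) ∨ (∀a ∃e (K(a,e) ∨ K(a,a)))
Standardize variables apart so no two quantifiers bind the same name: e↦x1.
  (∃h ∀e (¬K(e,e) ∧ K(h,h))) ∨ (∃b ∃f (¬K(f,f) ∨ K(b,b))) ∨ (∀a ∃x1 (K(a,x1) ∨ K(a,a)))
Finally move all quantifiers to the prefix:
  ∃h ∀e ∃b ∃f ∀a ∃x1 (¬K(e,e) ∧ K(h,h) ∨ ¬K(f,f) ∨ K(b,b) ∨ K(a,x1) ∨ K(a,a))
The prefix is ∃h ∀e ∃b ∃f ∀a ∃x1: 2 universal, 4 existential.

2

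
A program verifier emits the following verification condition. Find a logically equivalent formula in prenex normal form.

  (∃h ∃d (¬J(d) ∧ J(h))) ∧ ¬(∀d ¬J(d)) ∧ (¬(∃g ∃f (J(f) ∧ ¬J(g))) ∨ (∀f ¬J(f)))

∃h ∃d ∃z1 ∀g ∀f ∀a (¬J(d) ∧ J(h) ∧ J(z1) ∧ (¬J(f) ∨ J(g) ∨ ¬J(a)))

Push ¬ through the quantifiers and connectives to reach negation normal form:
  (∃h ∃d (¬J(d) ∧ J(h))) ∧ (∃d J(d)) ∧ ((∀g ∀f (¬J(f) ∨ J(g))) ∨ (∀f ¬J(f)))
Rename bound variables to avoid capture: d↦z1, f↦a.
  (∃h ∃d (¬J(d) ∧ J(h))) ∧ (∃z1 J(z1)) ∧ ((∀g ∀f (¬J(f) ∨ J(g))) ∨ (∀a ¬J(a)))
Pull the quantifiers to the front (each side's bound variable is not free in the other side):
  ∃h ∃d ∃z1 ∀g ∀f ∀a (¬J(d) ∧ J(h) ∧ J(z1) ∧ (¬J(f) ∨ J(g) ∨ ¬J(a)))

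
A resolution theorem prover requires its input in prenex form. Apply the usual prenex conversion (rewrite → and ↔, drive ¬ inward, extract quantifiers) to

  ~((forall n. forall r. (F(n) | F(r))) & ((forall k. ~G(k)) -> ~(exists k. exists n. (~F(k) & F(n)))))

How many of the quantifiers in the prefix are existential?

4

Rewrite implications/biconditionals: A → B as ¬A ∨ B.
  ~((forall n. forall r. (F(n) | F(r))) & (~(forall k. ~G(k)) | ~(exists k. exists n. (~F(k) & F(n)))))
Drive negations inward (¬∀x A ≡ ∃x ¬A, ¬∃x A ≡ ∀x ¬A, De Morgan for ∧/∨):
  (exists n. exists r. (~F(n) & ~F(r))) | (forall k. ~G(k)) & (exists k. exists n. (~F(k) & F(n)))
Give each quantifier a distinct variable: k↦t, n↦u1.
  (exists n. exists r. (~F(n) & ~F(r))) | (forall k. ~G(k)) & (exists t. exists u1. (~F(t) & F(u1)))
Pull the quantifiers to the front (each side's bound variable is not free in the other side):
  exists n. exists r. forall k. exists t. exists u1. (~F(n) & ~F(r) | ~G(k) & ~F(t) & F(u1))
The prefix is exists n exists r forall k exists t exists u1: 1 universal, 4 existential.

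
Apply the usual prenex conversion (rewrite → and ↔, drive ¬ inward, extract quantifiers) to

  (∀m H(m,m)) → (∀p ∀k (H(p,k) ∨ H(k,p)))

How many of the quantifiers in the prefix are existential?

1

Eliminate → and ↔ using ¬ and ∨.
  ¬(∀m H(m,m)) ∨ (∀p ∀k (H(p,k) ∨ H(k,p)))
Drive negations inward (¬∀x A ≡ ∃x ¬A, ¬∃x A ≡ ∀x ¬A, De Morgan for ∧/∨):
  (∃m ¬H(m,m)) ∨ (∀p ∀k (H(p,k) ∨ H(k,p)))
Pull the quantifiers to the front (each side's bound variable is not free in the other side):
  ∃m ∀p ∀k (¬H(m,m) ∨ H(p,k) ∨ H(k,p))
The prefix is ∃m ∀p ∀k: 2 universal, 1 existential.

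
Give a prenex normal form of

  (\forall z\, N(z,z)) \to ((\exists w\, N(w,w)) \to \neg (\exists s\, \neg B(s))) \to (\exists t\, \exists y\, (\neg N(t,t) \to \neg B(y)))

Eliminate → and ↔ using ¬ and ∨.
  \neg (\forall z\, N(z,z)) \lor \neg (\neg (\exists w\, N(w,w)) \lor \neg (\exists s\, \neg B(s))) \lor (\exists t\, \exists y\, (\neg \neg N(t,t) \lor \neg B(y)))
Push ¬ through the quantifiers and connectives to reach negation normal form:
  (\exists z\, \neg N(z,z)) \lor (\exists w\, N(w,w)) \land (\exists s\, \neg B(s)) \lor (\exists t\, \exists y\, (N(t,t) \lor \neg B(y)))
Finally move all quantifiers to the prefix:
  \exists z\, \exists w\, \exists s\, \exists t\, \exists y\, (\neg N(z,z) \lor N(w,w) \land \neg B(s) \lor N(t,t) \lor \neg B(y))

\exists z\, \exists w\, \exists s\, \exists t\, \exists y\, (\neg N(z,z) \lor N(w,w) \land \neg B(s) \lor N(t,t) \lor \neg B(y))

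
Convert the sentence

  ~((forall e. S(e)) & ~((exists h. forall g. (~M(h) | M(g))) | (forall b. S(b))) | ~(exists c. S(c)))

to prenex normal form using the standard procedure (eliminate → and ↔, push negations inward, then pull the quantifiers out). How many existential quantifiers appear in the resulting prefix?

3

Push ¬ through the quantifiers and connectives to reach negation normal form:
  ((exists e. ~S(e)) | (exists h. forall g. (~M(h) | M(g))) | (forall b. S(b))) & (exists c. S(c))
All bound variables are already distinct, so no renaming is needed.
Pull the quantifiers to the front (each side's bound variable is not free in the other side):
  exists e. exists h. forall g. forall b. exists c. ((~S(e) | ~M(h) | M(g) | S(b)) & S(c))
The prefix is exists e exists h forall g forall b exists c: 2 universal, 3 existential.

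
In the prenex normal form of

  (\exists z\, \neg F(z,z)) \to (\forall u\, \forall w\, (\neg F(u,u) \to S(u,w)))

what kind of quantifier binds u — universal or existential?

universal

First replace A → B with ¬A ∨ B.
  \neg (\exists z\, \neg F(z,z)) \lor (\forall u\, \forall w\, (\neg \neg F(u,u) \lor S(u,w)))
Push ¬ through the quantifiers and connectives to reach negation normal form:
  (\forall z\, F(z,z)) \lor (\forall u\, \forall w\, (F(u,u) \lor S(u,w)))
Extract every quantifier outward, since the variables are now distinct and don't occur free across branches:
  \forall z\, \forall u\, \forall w\, (F(z,z) \lor F(u,u) \lor S(u,w))
The quantifier \forall u sits under an even number of negations (counting the antecedent side of each →), so it remains universal.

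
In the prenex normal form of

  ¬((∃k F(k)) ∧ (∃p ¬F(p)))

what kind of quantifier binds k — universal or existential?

universal

Drive negations inward (¬∀x A ≡ ∃x ¬A, ¬∃x A ≡ ∀x ¬A, De Morgan for ∧/∨):
  (∀k ¬F(k)) ∨ (∀p F(p))
Pull the quantifiers to the front (each side's bound variable is not free in the other side):
  ∀k ∀p (¬F(k) ∨ F(p))
The quantifier ∃k sits under an odd number of negations, so it flips to ∀k.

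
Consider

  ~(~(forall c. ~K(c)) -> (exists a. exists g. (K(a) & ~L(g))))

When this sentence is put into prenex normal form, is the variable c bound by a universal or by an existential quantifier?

First replace A → B with ¬A ∨ B.
  ~(~~(forall c. ~K(c)) | (exists a. exists g. (K(a) & ~L(g))))
Push ¬ through the quantifiers and connectives to reach negation normal form:
  (exists c. K(c)) & (forall a. forall g. (~K(a) | L(g)))
All bound variables are already distinct, so no renaming is needed.
Finally move all quantifiers to the prefix:
  exists c. forall a. forall g. (K(c) & (~K(a) | L(g)))
The quantifier forall c sits under an odd number of negations (counting the antecedent side of each →), so it flips to exists c.

existential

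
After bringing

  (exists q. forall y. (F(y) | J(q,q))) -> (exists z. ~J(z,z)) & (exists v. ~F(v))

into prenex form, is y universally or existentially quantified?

Rewrite implications/biconditionals: A → B as ¬A ∨ B.
  ~(exists q. forall y. (F(y) | J(q,q))) | (exists z. ~J(z,z)) & (exists v. ~F(v))
Push ¬ through the quantifiers and connectives to reach negation normal form:
  (forall q. exists y. (~F(y) & ~J(q,q))) | (exists z. ~J(z,z)) & (exists v. ~F(v))
All bound variables are already distinct, so no renaming is needed.
Finally move all quantifiers to the prefix:
  forall q. exists y. exists z. exists v. (~F(y) & ~J(q,q) | ~J(z,z) & ~F(v))
The quantifier forall y sits under an odd number of negations (counting the antecedent side of each →), so it flips to exists y.

existential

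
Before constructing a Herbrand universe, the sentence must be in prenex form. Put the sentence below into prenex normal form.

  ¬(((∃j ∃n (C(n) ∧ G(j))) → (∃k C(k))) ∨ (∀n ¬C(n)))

Eliminate → and ↔ using ¬ and ∨.
  ¬(¬(∃j ∃n (C(n) ∧ G(j))) ∨ (∃k C(k)) ∨ (∀n ¬C(n)))
Push ¬ through the quantifiers and connectives to reach negation normal form:
  (∃j ∃n (C(n) ∧ G(j))) ∧ (∀k ¬C(k)) ∧ (∃n C(n))
Standardize variables apart so no two quantifiers bind the same name: n↦z.
  (∃j ∃n (C(n) ∧ G(j))) ∧ (∀k ¬C(k)) ∧ (∃z C(z))
Extract every quantifier outward, since the variables are now distinct and don't occur free across branches:
  ∃j ∃n ∀k ∃z (C(n) ∧ G(j) ∧ ¬C(k) ∧ C(z))

∃j ∃n ∀k ∃z (C(n) ∧ G(j) ∧ ¬C(k) ∧ C(z))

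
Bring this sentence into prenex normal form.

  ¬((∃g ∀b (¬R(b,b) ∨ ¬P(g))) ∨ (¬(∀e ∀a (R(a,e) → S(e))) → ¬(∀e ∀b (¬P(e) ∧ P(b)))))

∀g ∃b ∃e ∃a ∀c ∀z (R(b,b) ∧ P(g) ∧ R(a,e) ∧ ¬S(e) ∧ ¬P(c) ∧ P(z))

First replace A → B with ¬A ∨ B.
  ¬((∃g ∀b (¬R(b,b) ∨ ¬P(g))) ∨ ¬¬(∀e ∀a (¬R(a,e) ∨ S(e))) ∨ ¬(∀e ∀b (¬P(e) ∧ P(b))))
Move each ¬ inward, flipping quantifiers it crosses:
  (∀g ∃b (R(b,b) ∧ P(g))) ∧ (∃e ∃a (R(a,e) ∧ ¬S(e))) ∧ (∀e ∀b (¬P(e) ∧ P(b)))
Give each quantifier a distinct variable: e↦c, b↦z.
  (∀g ∃b (R(b,b) ∧ P(g))) ∧ (∃e ∃a (R(a,e) ∧ ¬S(e))) ∧ (∀c ∀z (¬P(c) ∧ P(z)))
Extract every quantifier outward, since the variables are now distinct and don't occur free across branches:
  ∀g ∃b ∃e ∃a ∀c ∀z (R(b,b) ∧ P(g) ∧ R(a,e) ∧ ¬S(e) ∧ ¬P(c) ∧ P(z))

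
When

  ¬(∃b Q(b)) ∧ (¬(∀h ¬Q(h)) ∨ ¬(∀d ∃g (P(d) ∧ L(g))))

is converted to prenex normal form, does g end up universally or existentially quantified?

Push ¬ through the quantifiers and connectives to reach negation normal form:
  (∀b ¬Q(b)) ∧ ((∃h Q(h)) ∨ (∃d ∀g (¬P(d) ∨ ¬L(g))))
All bound variables are already distinct, so no renaming is needed.
Extract every quantifier outward, since the variables are now distinct and don't occur free across branches:
  ∀b ∃h ∃d ∀g (¬Q(b) ∧ (Q(h) ∨ ¬P(d) ∨ ¬L(g)))
The quantifier ∃g sits under an odd number of negations, so it flips to ∀g.

universal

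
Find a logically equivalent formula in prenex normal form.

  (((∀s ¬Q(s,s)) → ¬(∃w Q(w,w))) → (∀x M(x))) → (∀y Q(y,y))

Rewrite implications/biconditionals: A → B as ¬A ∨ B.
  ¬(¬(¬(∀s ¬Q(s,s)) ∨ ¬(∃w Q(w,w))) ∨ (∀x M(x))) ∨ (∀y Q(y,y))
Drive negations inward (¬∀x A ≡ ∃x ¬A, ¬∃x A ≡ ∀x ¬A, De Morgan for ∧/∨):
  ((∃s Q(s,s)) ∨ (∀w ¬Q(w,w))) ∧ (∃x ¬M(x)) ∨ (∀y Q(y,y))
Pull the quantifiers to the front (each side's bound variable is not free in the other side):
  ∃s ∀w ∃x ∀y ((Q(s,s) ∨ ¬Q(w,w)) ∧ ¬M(x) ∨ Q(y,y))

∃s ∀w ∃x ∀y ((Q(s,s) ∨ ¬Q(w,w)) ∧ ¬M(x) ∨ Q(y,y))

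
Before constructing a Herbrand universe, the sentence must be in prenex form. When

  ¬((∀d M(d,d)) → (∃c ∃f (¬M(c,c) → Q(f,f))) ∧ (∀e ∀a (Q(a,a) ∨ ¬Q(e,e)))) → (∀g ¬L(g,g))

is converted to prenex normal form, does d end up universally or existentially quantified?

Rewrite implications/biconditionals: A → B as ¬A ∨ B.
  ¬¬(¬(∀d M(d,d)) ∨ (∃c ∃f (¬¬M(c,c) ∨ Q(f,f))) ∧ (∀e ∀a (Q(a,a) ∨ ¬Q(e,e)))) ∨ (∀g ¬L(g,g))
Push ¬ through the quantifiers and connectives to reach negation normal form:
  (∃d ¬M(d,d)) ∨ (∃c ∃f (M(c,c) ∨ Q(f,f))) ∧ (∀e ∀a (Q(a,a) ∨ ¬Q(e,e))) ∨ (∀g ¬L(g,g))
Finally move all quantifiers to the prefix:
  ∃d ∃c ∃f ∀e ∀a ∀g (¬M(d,d) ∨ (M(c,c) ∨ Q(f,f)) ∧ (Q(a,a) ∨ ¬Q(e,e)) ∨ ¬L(g,g))
The quantifier ∀d sits under an odd number of negations (counting the antecedent side of each →), so it flips to ∃d.

existential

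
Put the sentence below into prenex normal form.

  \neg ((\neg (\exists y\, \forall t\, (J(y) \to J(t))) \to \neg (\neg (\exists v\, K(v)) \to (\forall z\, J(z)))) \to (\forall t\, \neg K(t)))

First replace A → B with ¬A ∨ B.
  \neg (\neg (\neg \neg (\exists y\, \forall t\, (\neg J(y) \lor J(t))) \lor \neg (\neg \neg (\exists v\, K(v)) \lor (\forall z\, J(z)))) \lor (\forall t\, \neg K(t)))
Move each ¬ inward, flipping quantifiers it crosses:
  ((\exists y\, \forall t\, (\neg J(y) \lor J(t))) \lor (\forall v\, \neg K(v)) \land (\exists z\, \neg J(z))) \land (\exists t\, K(t))
Rename bound variables to avoid capture: t↦x1.
  ((\exists y\, \forall t\, (\neg J(y) \lor J(t))) \lor (\forall v\, \neg K(v)) \land (\exists z\, \neg J(z))) \land (\exists x1\, K(x1))
Extract every quantifier outward, since the variables are now distinct and don't occur free across branches:
  \exists y\, \forall t\, \forall v\, \exists z\, \exists x1\, ((\neg J(y) \lor J(t) \lor \neg K(v) \land \neg J(z)) \land K(x1))

\exists y\, \forall t\, \forall v\, \exists z\, \exists x1\, ((\neg J(y) \lor J(t) \lor \neg K(v) \land \neg J(z)) \land K(x1))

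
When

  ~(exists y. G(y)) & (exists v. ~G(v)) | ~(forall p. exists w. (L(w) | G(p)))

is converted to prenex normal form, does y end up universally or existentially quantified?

universal

Move each ¬ inward, flipping quantifiers it crosses:
  (forall y. ~G(y)) & (exists v. ~G(v)) | (exists p. forall w. (~L(w) & ~G(p)))
All bound variables are already distinct, so no renaming is needed.
Pull the quantifiers to the front (each side's bound variable is not free in the other side):
  forall y. exists v. exists p. forall w. (~G(y) & ~G(v) | ~L(w) & ~G(p))
The quantifier exists y sits under an odd number of negations, so it flips to forall y.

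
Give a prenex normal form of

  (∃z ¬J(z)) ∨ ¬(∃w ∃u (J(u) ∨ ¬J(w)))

∃z ∀w ∀u (¬J(z) ∨ ¬J(u) ∧ J(w))

Move each ¬ inward, flipping quantifiers it crosses:
  (∃z ¬J(z)) ∨ (∀w ∀u (¬J(u) ∧ J(w)))
Pull the quantifiers to the front (each side's bound variable is not free in the other side):
  ∃z ∀w ∀u (¬J(z) ∨ ¬J(u) ∧ J(w))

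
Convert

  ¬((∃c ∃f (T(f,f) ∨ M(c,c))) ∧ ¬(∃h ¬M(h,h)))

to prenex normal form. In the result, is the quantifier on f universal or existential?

universal

Push ¬ through the quantifiers and connectives to reach negation normal form:
  (∀c ∀f (¬T(f,f) ∧ ¬M(c,c))) ∨ (∃h ¬M(h,h))
All bound variables are already distinct, so no renaming is needed.
Extract every quantifier outward, since the variables are now distinct and don't occur free across branches:
  ∀c ∀f ∃h (¬T(f,f) ∧ ¬M(c,c) ∨ ¬M(h,h))
The quantifier ∃f sits under an odd number of negations, so it flips to ∀f.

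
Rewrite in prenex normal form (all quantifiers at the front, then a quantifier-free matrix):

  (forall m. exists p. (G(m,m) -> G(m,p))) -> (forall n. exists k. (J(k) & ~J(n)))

First replace A → B with ¬A ∨ B.
  ~(forall m. exists p. (~G(m,m) | G(m,p))) | (forall n. exists k. (J(k) & ~J(n)))
Push ¬ through the quantifiers and connectives to reach negation normal form:
  (exists m. forall p. (G(m,m) & ~G(m,p))) | (forall n. exists k. (J(k) & ~J(n)))
Extract every quantifier outward, since the variables are now distinct and don't occur free across branches:
  exists m. forall p. forall n. exists k. (G(m,m) & ~G(m,p) | J(k) & ~J(n))

exists m. forall p. forall n. exists k. (G(m,m) & ~G(m,p) | J(k) & ~J(n))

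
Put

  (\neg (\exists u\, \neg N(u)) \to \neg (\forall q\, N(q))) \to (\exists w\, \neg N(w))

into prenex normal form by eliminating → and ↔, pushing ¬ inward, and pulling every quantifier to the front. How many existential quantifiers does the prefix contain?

1

Rewrite implications/biconditionals: A → B as ¬A ∨ B.
  \neg (\neg \neg (\exists u\, \neg N(u)) \lor \neg (\forall q\, N(q))) \lor (\exists w\, \neg N(w))
Move each ¬ inward, flipping quantifiers it crosses:
  (\forall u\, N(u)) \land (\forall q\, N(q)) \lor (\exists w\, \neg N(w))
Pull the quantifiers to the front (each side's bound variable is not free in the other side):
  \forall u\, \forall q\, \exists w\, (N(u) \land N(q) \lor \neg N(w))
The prefix is \forall u \forall q \exists w: 2 universal, 1 existential.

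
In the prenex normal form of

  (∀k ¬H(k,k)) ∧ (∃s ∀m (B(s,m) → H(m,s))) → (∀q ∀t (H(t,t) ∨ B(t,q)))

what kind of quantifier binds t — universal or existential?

universal

Rewrite implications/biconditionals: A → B as ¬A ∨ B.
  ¬((∀k ¬H(k,k)) ∧ (∃s ∀m (¬B(s,m) ∨ H(m,s)))) ∨ (∀q ∀t (H(t,t) ∨ B(t,q)))
Move each ¬ inward, flipping quantifiers it crosses:
  (∃k H(k,k)) ∨ (∀s ∃m (B(s,m) ∧ ¬H(m,s))) ∨ (∀q ∀t (H(t,t) ∨ B(t,q)))
All bound variables are already distinct, so no renaming is needed.
Extract every quantifier outward, since the variables are now distinct and don't occur free across branches:
  ∃k ∀s ∃m ∀q ∀t (H(k,k) ∨ B(s,m) ∧ ¬H(m,s) ∨ H(t,t) ∨ B(t,q))
The quantifier ∀t sits under an even number of negations (counting the antecedent side of each →), so it remains universal.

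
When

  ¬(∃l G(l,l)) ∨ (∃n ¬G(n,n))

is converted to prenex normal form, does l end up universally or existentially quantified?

universal

Push ¬ through the quantifiers and connectives to reach negation normal form:
  (∀l ¬G(l,l)) ∨ (∃n ¬G(n,n))
All bound variables are already distinct, so no renaming is needed.
Finally move all quantifiers to the prefix:
  ∀l ∃n (¬G(l,l) ∨ ¬G(n,n))
The quantifier ∃l sits under an odd number of negations, so it flips to ∀l.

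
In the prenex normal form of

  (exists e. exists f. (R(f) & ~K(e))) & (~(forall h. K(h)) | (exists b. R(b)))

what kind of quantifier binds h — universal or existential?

Push ¬ through the quantifiers and connectives to reach negation normal form:
  (exists e. exists f. (R(f) & ~K(e))) & ((exists h. ~K(h)) | (exists b. R(b)))
Extract every quantifier outward, since the variables are now distinct and don't occur free across branches:
  exists e. exists f. exists h. exists b. (R(f) & ~K(e) & (~K(h) | R(b)))
The quantifier forall h sits under an odd number of negations, so it flips to exists h.

existential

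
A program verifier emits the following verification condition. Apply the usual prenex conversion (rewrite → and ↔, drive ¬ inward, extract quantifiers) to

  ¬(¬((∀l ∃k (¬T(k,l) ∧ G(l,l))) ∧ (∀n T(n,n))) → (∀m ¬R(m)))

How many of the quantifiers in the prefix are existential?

Eliminate → and ↔ using ¬ and ∨.
  ¬(¬¬((∀l ∃k (¬T(k,l) ∧ G(l,l))) ∧ (∀n T(n,n))) ∨ (∀m ¬R(m)))
Move each ¬ inward, flipping quantifiers it crosses:
  ((∃l ∀k (T(k,l) ∨ ¬G(l,l))) ∨ (∃n ¬T(n,n))) ∧ (∃m R(m))
All bound variables are already distinct, so no renaming is needed.
Extract every quantifier outward, since the variables are now distinct and don't occur free across branches:
  ∃l ∀k ∃n ∃m ((T(k,l) ∨ ¬G(l,l) ∨ ¬T(n,n)) ∧ R(m))
The prefix is ∃l ∀k ∃n ∃m: 1 universal, 3 existential.

3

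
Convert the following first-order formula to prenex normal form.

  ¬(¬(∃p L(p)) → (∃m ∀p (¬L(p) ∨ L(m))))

∀p ∀m ∃z1 (¬L(p) ∧ L(z1) ∧ ¬L(m))

Eliminate → and ↔ using ¬ and ∨.
  ¬(¬¬(∃p L(p)) ∨ (∃m ∀p (¬L(p) ∨ L(m))))
Move each ¬ inward, flipping quantifiers it crosses:
  (∀p ¬L(p)) ∧ (∀m ∃p (L(p) ∧ ¬L(m)))
Rename bound variables to avoid capture: p↦z1.
  (∀p ¬L(p)) ∧ (∀m ∃z1 (L(z1) ∧ ¬L(m)))
Extract every quantifier outward, since the variables are now distinct and don't occur free across branches:
  ∀p ∀m ∃z1 (¬L(p) ∧ L(z1) ∧ ¬L(m))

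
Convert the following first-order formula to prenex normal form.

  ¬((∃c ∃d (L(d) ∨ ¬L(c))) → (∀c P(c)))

∃c ∃d ∃u ((L(d) ∨ ¬L(c)) ∧ ¬P(u))

Eliminate → and ↔ using ¬ and ∨.
  ¬(¬(∃c ∃d (L(d) ∨ ¬L(c))) ∨ (∀c P(c)))
Push ¬ through the quantifiers and connectives to reach negation normal form:
  (∃c ∃d (L(d) ∨ ¬L(c))) ∧ (∃c ¬P(c))
Standardize variables apart so no two quantifiers bind the same name: c↦u.
  (∃c ∃d (L(d) ∨ ¬L(c))) ∧ (∃u ¬P(u))
Finally move all quantifiers to the prefix:
  ∃c ∃d ∃u ((L(d) ∨ ¬L(c)) ∧ ¬P(u))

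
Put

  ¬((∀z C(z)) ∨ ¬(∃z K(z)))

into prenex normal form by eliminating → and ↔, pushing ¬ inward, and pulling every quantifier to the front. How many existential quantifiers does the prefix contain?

Drive negations inward (¬∀x A ≡ ∃x ¬A, ¬∃x A ≡ ∀x ¬A, De Morgan for ∧/∨):
  (∃z ¬C(z)) ∧ (∃z K(z))
Standardize variables apart so no two quantifiers bind the same name: z↦y.
  (∃z ¬C(z)) ∧ (∃y K(y))
Pull the quantifiers to the front (each side's bound variable is not free in the other side):
  ∃z ∃y (¬C(z) ∧ K(y))
The prefix is ∃z ∃y: 0 universal, 2 existential.

2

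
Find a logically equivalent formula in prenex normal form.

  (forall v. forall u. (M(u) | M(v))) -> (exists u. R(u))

Eliminate → and ↔ using ¬ and ∨.
  ~(forall v. forall u. (M(u) | M(v))) | (exists u. R(u))
Drive negations inward (¬∀x A ≡ ∃x ¬A, ¬∃x A ≡ ∀x ¬A, De Morgan for ∧/∨):
  (exists v. exists u. (~M(u) & ~M(v))) | (exists u. R(u))
Standardize variables apart so no two quantifiers bind the same name: u↦u1.
  (exists v. exists u. (~M(u) & ~M(v))) | (exists u1. R(u1))
Pull the quantifiers to the front (each side's bound variable is not free in the other side):
  exists v. exists u. exists u1. (~M(u) & ~M(v) | R(u1))

exists v. exists u. exists u1. (~M(u) & ~M(v) | R(u1))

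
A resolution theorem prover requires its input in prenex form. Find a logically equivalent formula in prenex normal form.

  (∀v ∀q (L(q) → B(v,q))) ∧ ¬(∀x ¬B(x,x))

Rewrite implications/biconditionals: A → B as ¬A ∨ B.
  (∀v ∀q (¬L(q) ∨ B(v,q))) ∧ ¬(∀x ¬B(x,x))
Move each ¬ inward, flipping quantifiers it crosses:
  (∀v ∀q (¬L(q) ∨ B(v,q))) ∧ (∃x B(x,x))
All bound variables are already distinct, so no renaming is needed.
Extract every quantifier outward, since the variables are now distinct and don't occur free across branches:
  ∀v ∀q ∃x ((¬L(q) ∨ B(v,q)) ∧ B(x,x))

∀v ∀q ∃x ((¬L(q) ∨ B(v,q)) ∧ B(x,x))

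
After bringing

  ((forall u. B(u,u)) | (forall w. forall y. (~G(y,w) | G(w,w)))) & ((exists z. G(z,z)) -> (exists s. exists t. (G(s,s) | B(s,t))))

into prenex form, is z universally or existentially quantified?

Eliminate → and ↔ using ¬ and ∨.
  ((forall u. B(u,u)) | (forall w. forall y. (~G(y,w) | G(w,w)))) & (~(exists z. G(z,z)) | (exists s. exists t. (G(s,s) | B(s,t))))
Push ¬ through the quantifiers and connectives to reach negation normal form:
  ((forall u. B(u,u)) | (forall w. forall y. (~G(y,w) | G(w,w)))) & ((forall z. ~G(z,z)) | (exists s. exists t. (G(s,s) | B(s,t))))
Extract every quantifier outward, since the variables are now distinct and don't occur free across branches:
  forall u. forall w. forall y. forall z. exists s. exists t. ((B(u,u) | ~G(y,w) | G(w,w)) & (~G(z,z) | G(s,s) | B(s,t)))
The quantifier exists z sits under an odd number of negations (counting the antecedent side of each →), so it flips to forall z.

universal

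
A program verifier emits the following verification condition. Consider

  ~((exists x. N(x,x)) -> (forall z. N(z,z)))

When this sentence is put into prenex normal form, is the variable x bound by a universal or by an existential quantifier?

existential

Eliminate → and ↔ using ¬ and ∨.
  ~(~(exists x. N(x,x)) | (forall z. N(z,z)))
Drive negations inward (¬∀x A ≡ ∃x ¬A, ¬∃x A ≡ ∀x ¬A, De Morgan for ∧/∨):
  (exists x. N(x,x)) & (exists z. ~N(z,z))
Extract every quantifier outward, since the variables are now distinct and don't occur free across branches:
  exists x. exists z. (N(x,x) & ~N(z,z))
The quantifier exists x sits under an even number of negations (counting the antecedent side of each →), so it remains existential.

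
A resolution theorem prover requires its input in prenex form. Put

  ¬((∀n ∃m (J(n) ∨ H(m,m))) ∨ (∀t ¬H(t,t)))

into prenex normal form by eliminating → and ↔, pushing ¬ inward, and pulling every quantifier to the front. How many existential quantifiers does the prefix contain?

2

Push ¬ through the quantifiers and connectives to reach negation normal form:
  (∃n ∀m (¬J(n) ∧ ¬H(m,m))) ∧ (∃t H(t,t))
All bound variables are already distinct, so no renaming is needed.
Extract every quantifier outward, since the variables are now distinct and don't occur free across branches:
  ∃n ∀m ∃t (¬J(n) ∧ ¬H(m,m) ∧ H(t,t))
The prefix is ∃n ∀m ∃t: 1 universal, 2 existential.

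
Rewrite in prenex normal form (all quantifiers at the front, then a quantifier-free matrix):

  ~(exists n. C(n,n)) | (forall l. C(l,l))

forall n. forall l. (~C(n,n) | C(l,l))

Push ¬ through the quantifiers and connectives to reach negation normal form:
  (forall n. ~C(n,n)) | (forall l. C(l,l))
Extract every quantifier outward, since the variables are now distinct and don't occur free across branches:
  forall n. forall l. (~C(n,n) | C(l,l))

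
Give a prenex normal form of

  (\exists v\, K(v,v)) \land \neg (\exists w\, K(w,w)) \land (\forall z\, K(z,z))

Drive negations inward (¬∀x A ≡ ∃x ¬A, ¬∃x A ≡ ∀x ¬A, De Morgan for ∧/∨):
  (\exists v\, K(v,v)) \land (\forall w\, \neg K(w,w)) \land (\forall z\, K(z,z))
All bound variables are already distinct, so no renaming is needed.
Finally move all quantifiers to the prefix:
  \exists v\, \forall w\, \forall z\, (K(v,v) \land \neg K(w,w) \land K(z,z))

\exists v\, \forall w\, \forall z\, (K(v,v) \land \neg K(w,w) \land K(z,z))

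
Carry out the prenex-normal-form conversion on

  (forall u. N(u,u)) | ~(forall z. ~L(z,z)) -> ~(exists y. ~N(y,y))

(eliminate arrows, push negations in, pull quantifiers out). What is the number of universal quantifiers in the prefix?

Rewrite implications/biconditionals: A → B as ¬A ∨ B.
  ~((forall u. N(u,u)) | ~(forall z. ~L(z,z))) | ~(exists y. ~N(y,y))
Drive negations inward (¬∀x A ≡ ∃x ¬A, ¬∃x A ≡ ∀x ¬A, De Morgan for ∧/∨):
  (exists u. ~N(u,u)) & (forall z. ~L(z,z)) | (forall y. N(y,y))
Finally move all quantifiers to the prefix:
  exists u. forall z. forall y. (~N(u,u) & ~L(z,z) | N(y,y))
The prefix is exists u forall z forall y: 2 universal, 1 existential.

2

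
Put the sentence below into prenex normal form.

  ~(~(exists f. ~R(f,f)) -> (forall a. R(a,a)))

forall f. exists a. (R(f,f) & ~R(a,a))

First replace A → B with ¬A ∨ B.
  ~(~~(exists f. ~R(f,f)) | (forall a. R(a,a)))
Push ¬ through the quantifiers and connectives to reach negation normal form:
  (forall f. R(f,f)) & (exists a. ~R(a,a))
All bound variables are already distinct, so no renaming is needed.
Extract every quantifier outward, since the variables are now distinct and don't occur free across branches:
  forall f. exists a. (R(f,f) & ~R(a,a))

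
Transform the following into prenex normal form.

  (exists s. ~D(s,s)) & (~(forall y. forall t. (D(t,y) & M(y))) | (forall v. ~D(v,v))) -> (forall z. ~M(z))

First replace A → B with ¬A ∨ B.
  ~((exists s. ~D(s,s)) & (~(forall y. forall t. (D(t,y) & M(y))) | (forall v. ~D(v,v)))) | (forall z. ~M(z))
Push ¬ through the quantifiers and connectives to reach negation normal form:
  (forall s. D(s,s)) | (forall y. forall t. (D(t,y) & M(y))) & (exists v. D(v,v)) | (forall z. ~M(z))
All bound variables are already distinct, so no renaming is needed.
Finally move all quantifiers to the prefix:
  forall s. forall y. forall t. exists v. forall z. (D(s,s) | D(t,y) & M(y) & D(v,v) | ~M(z))

forall s. forall y. forall t. exists v. forall z. (D(s,s) | D(t,y) & M(y) & D(v,v) | ~M(z))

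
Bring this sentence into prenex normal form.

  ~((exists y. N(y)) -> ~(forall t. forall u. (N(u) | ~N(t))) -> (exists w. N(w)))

exists y. exists t. exists u. forall w. (N(y) & ~N(u) & N(t) & ~N(w))

Rewrite implications/biconditionals: A → B as ¬A ∨ B.
  ~(~(exists y. N(y)) | ~~(forall t. forall u. (N(u) | ~N(t))) | (exists w. N(w)))
Move each ¬ inward, flipping quantifiers it crosses:
  (exists y. N(y)) & (exists t. exists u. (~N(u) & N(t))) & (forall w. ~N(w))
All bound variables are already distinct, so no renaming is needed.
Pull the quantifiers to the front (each side's bound variable is not free in the other side):
  exists y. exists t. exists u. forall w. (N(y) & ~N(u) & N(t) & ~N(w))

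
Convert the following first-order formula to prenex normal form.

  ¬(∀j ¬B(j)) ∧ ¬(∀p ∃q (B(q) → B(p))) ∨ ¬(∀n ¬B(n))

∃j ∃p ∀q ∃n (B(j) ∧ B(q) ∧ ¬B(p) ∨ B(n))

Eliminate → and ↔ using ¬ and ∨.
  ¬(∀j ¬B(j)) ∧ ¬(∀p ∃q (¬B(q) ∨ B(p))) ∨ ¬(∀n ¬B(n))
Push ¬ through the quantifiers and connectives to reach negation normal form:
  (∃j B(j)) ∧ (∃p ∀q (B(q) ∧ ¬B(p))) ∨ (∃n B(n))
All bound variables are already distinct, so no renaming is needed.
Pull the quantifiers to the front (each side's bound variable is not free in the other side):
  ∃j ∃p ∀q ∃n (B(j) ∧ B(q) ∧ ¬B(p) ∨ B(n))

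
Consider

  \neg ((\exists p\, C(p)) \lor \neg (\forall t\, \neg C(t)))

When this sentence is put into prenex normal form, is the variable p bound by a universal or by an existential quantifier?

Drive negations inward (¬∀x A ≡ ∃x ¬A, ¬∃x A ≡ ∀x ¬A, De Morgan for ∧/∨):
  (\forall p\, \neg C(p)) \land (\forall t\, \neg C(t))
All bound variables are already distinct, so no renaming is needed.
Pull the quantifiers to the front (each side's bound variable is not free in the other side):
  \forall p\, \forall t\, (\neg C(p) \land \neg C(t))
The quantifier \exists p sits under an odd number of negations, so it flips to \forall p.

universal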